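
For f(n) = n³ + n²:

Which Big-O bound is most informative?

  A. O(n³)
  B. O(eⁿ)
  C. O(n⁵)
A

f(n) = n³ + n² is O(n³).
All listed options are valid Big-O bounds (upper bounds),
but O(n³) is the tightest (smallest valid bound).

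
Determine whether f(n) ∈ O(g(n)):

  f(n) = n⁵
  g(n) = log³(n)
False

f(n) = n⁵ is O(n⁵), and g(n) = log³(n) is O(log³ n).
Since O(n⁵) grows faster than O(log³ n), f(n) = O(g(n)) is false.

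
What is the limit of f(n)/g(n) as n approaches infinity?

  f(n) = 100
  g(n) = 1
100

Since 100 and 1 have the same growth rate (O(1)),
the ratio converges to a constant: 100.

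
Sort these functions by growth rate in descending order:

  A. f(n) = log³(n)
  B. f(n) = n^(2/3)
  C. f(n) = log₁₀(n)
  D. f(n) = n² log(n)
D > B > A > C

Comparing growth rates:
D = n² log(n) is O(n² log n)
B = n^(2/3) is O(n^(2/3))
A = log³(n) is O(log³ n)
C = log₁₀(n) is O(log n)

Therefore, the order from fastest to slowest is: D > B > A > C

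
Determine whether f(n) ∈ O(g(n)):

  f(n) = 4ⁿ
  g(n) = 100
False

f(n) = 4ⁿ is O(4ⁿ), and g(n) = 100 is O(1).
Since O(4ⁿ) grows faster than O(1), f(n) = O(g(n)) is false.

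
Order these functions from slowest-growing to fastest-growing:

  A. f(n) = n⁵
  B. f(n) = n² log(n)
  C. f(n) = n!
B < A < C

Comparing growth rates:
B = n² log(n) is O(n² log n)
A = n⁵ is O(n⁵)
C = n! is O(n!)

Therefore, the order from slowest to fastest is: B < A < C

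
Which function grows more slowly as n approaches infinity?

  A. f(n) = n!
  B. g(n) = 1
B

f(n) = n! is O(n!), while g(n) = 1 is O(1).
Since O(1) grows slower than O(n!), g(n) is dominated.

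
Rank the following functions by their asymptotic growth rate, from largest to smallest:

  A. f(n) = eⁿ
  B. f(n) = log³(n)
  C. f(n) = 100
A > B > C

Comparing growth rates:
A = eⁿ is O(eⁿ)
B = log³(n) is O(log³ n)
C = 100 is O(1)

Therefore, the order from fastest to slowest is: A > B > C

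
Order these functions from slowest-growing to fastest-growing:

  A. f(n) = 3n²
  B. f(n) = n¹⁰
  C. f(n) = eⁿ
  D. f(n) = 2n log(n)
D < A < B < C

Comparing growth rates:
D = 2n log(n) is O(n log n)
A = 3n² is O(n²)
B = n¹⁰ is O(n¹⁰)
C = eⁿ is O(eⁿ)

Therefore, the order from slowest to fastest is: D < A < B < C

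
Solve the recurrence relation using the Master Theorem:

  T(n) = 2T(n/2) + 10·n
Θ(n log n)

Master Theorem: a = 2, b = 2, f(n) = 10·n.
Compute the critical exponent d = log₂(2) = 1.
Compare f(n) = Θ(n) against n^d:
  k = 1 = d, so f(n) = Θ(n^d) — Case 2.
  Work is balanced across levels: T(n) = Θ(n^d log n) = Θ(n log n).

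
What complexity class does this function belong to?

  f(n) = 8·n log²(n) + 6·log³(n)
O(n log² n)

The dominant term in 8·n log²(n) + 6·log³(n) is 8·n log²(n), which is Θ(n log² n).
Lower-order terms (6·log³(n)) are asymptotically negligible.
Constants are absorbed, so the tightest bound is O(n log² n).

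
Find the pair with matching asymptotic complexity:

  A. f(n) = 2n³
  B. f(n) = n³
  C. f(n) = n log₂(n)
A and B

Examining each function:
  A. 2n³ is O(n³)
  B. n³ is O(n³)
  C. n log₂(n) is O(n log n)

Functions A and B both have the same complexity class.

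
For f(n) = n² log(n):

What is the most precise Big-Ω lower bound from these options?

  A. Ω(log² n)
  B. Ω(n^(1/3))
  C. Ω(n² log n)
C

f(n) = n² log(n) is Ω(n² log n).
All listed options are valid Big-Ω bounds (lower bounds),
but Ω(n² log n) is the tightest (largest valid bound).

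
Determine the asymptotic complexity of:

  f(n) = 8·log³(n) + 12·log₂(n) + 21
O(log³ n)

The dominant term in 8·log³(n) + 12·log₂(n) + 21 is 8·log³(n), which is Θ(log³ n).
Lower-order terms (12·log₂(n), 21) are asymptotically negligible.
Constants are absorbed, so the tightest bound is O(log³ n).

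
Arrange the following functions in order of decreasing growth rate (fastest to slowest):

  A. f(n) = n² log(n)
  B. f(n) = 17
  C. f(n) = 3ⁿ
C > A > B

Comparing growth rates:
C = 3ⁿ is O(3ⁿ)
A = n² log(n) is O(n² log n)
B = 17 is O(1)

Therefore, the order from fastest to slowest is: C > A > B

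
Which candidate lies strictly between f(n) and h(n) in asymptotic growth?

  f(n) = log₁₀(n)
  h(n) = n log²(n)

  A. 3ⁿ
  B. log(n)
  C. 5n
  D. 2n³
C

We need g(n) with log₁₀(n) = o(g(n)) and g(n) = o(n log²(n)), i.e. O(log n) ≺ g ≺ O(n log² n).
Check each option:
  A. 3ⁿ — O(3ⁿ) does not grow strictly slower than h(n)
  B. log(n) — O(log n) does not grow strictly faster than f(n)
  C. 5n — O(n) is strictly between O(log n) and O(n log² n) ✓
  D. 2n³ — O(n³) does not grow strictly slower than h(n)

Only option C (5n) lies strictly between.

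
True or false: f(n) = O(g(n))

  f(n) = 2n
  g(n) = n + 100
True

f(n) = 2n and g(n) = n + 100 are both O(n).
Big-O permits equal growth rates (f ≤ c·g for some c), so f(n) = O(g(n)) is true.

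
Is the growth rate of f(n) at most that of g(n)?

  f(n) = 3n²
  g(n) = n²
True

f(n) = 3n² and g(n) = n² are both O(n²).
Big-O permits equal growth rates (f ≤ c·g for some c), so f(n) = O(g(n)) is true.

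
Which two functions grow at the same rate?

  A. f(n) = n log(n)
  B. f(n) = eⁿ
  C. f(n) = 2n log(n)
A and C

Examining each function:
  A. n log(n) is O(n log n)
  B. eⁿ is O(eⁿ)
  C. 2n log(n) is O(n log n)

Functions A and C both have the same complexity class.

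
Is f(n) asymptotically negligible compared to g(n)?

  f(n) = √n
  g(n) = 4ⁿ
True

f(n) = √n is O(√n), and g(n) = 4ⁿ is O(4ⁿ).
Since O(√n) grows strictly slower than O(4ⁿ), f(n) = o(g(n)) is true.
This means lim(n→∞) f(n)/g(n) = 0.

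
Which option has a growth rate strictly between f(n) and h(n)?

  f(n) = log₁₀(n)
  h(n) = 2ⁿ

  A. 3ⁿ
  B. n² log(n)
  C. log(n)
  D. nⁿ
B

We need g(n) with log₁₀(n) = o(g(n)) and g(n) = o(2ⁿ), i.e. O(log n) ≺ g ≺ O(2ⁿ).
Check each option:
  A. 3ⁿ — O(3ⁿ) does not grow strictly slower than h(n)
  B. n² log(n) — O(n² log n) is strictly between O(log n) and O(2ⁿ) ✓
  C. log(n) — O(log n) does not grow strictly faster than f(n)
  D. nⁿ — O(nⁿ) does not grow strictly slower than h(n)

Only option B (n² log(n)) lies strictly between.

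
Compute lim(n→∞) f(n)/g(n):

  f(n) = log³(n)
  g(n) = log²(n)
∞

Since log³(n) (O(log³ n)) grows faster than log²(n) (O(log² n)),
the ratio f(n)/g(n) → ∞ as n → ∞.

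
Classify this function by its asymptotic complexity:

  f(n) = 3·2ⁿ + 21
O(2ⁿ)

The dominant term in 3·2ⁿ + 21 is 3·2ⁿ, which is Θ(2ⁿ).
Lower-order terms (21) are asymptotically negligible.
Constants are absorbed, so the tightest bound is O(2ⁿ).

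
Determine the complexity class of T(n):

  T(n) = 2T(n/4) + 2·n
Θ(n)

Master Theorem: a = 2, b = 4, f(n) = 2·n.
Compute the critical exponent d = log₄(2) = 0.500.
Compare f(n) = Θ(n) against n^d:
  k = 1 > d = 0.500, so f(n) = Ω(n^(d+ε)) — Case 3.
  Regularity: a·(n/b)^1/n^1 = a/b^1 = 2/4 < 1 ✓.
  The top-level work dominates: T(n) = Θ(f(n)) = Θ(n).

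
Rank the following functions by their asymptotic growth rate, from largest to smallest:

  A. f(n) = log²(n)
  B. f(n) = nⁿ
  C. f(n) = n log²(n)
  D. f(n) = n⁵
B > D > C > A

Comparing growth rates:
B = nⁿ is O(nⁿ)
D = n⁵ is O(n⁵)
C = n log²(n) is O(n log² n)
A = log²(n) is O(log² n)

Therefore, the order from fastest to slowest is: B > D > C > A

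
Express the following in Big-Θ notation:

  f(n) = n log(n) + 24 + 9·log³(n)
Θ(n log n)

Order the terms by growth rate: 24 ≺ 9·log³(n) ≺ n log(n).
The fastest-growing term n log(n) dominates as n → ∞; dropping its constant factor gives Θ(n log n).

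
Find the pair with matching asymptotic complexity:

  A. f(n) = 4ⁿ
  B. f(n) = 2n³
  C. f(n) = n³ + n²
B and C

Examining each function:
  A. 4ⁿ is O(4ⁿ)
  B. 2n³ is O(n³)
  C. n³ + n² is O(n³)

Functions B and C both have the same complexity class.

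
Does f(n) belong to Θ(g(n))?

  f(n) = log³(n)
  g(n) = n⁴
False

f(n) = log³(n) is O(log³ n), and g(n) = n⁴ is O(n⁴).
Since they have different growth rates, f(n) = Θ(g(n)) is false.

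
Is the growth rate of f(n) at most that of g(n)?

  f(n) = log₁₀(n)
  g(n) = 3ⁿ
True

f(n) = log₁₀(n) is O(log n), and g(n) = 3ⁿ is O(3ⁿ).
Since O(log n) ⊆ O(3ⁿ) (f grows no faster than g), f(n) = O(g(n)) is true.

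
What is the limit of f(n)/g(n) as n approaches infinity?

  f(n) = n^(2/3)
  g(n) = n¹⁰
0

Since n^(2/3) (O(n^(2/3))) grows slower than n¹⁰ (O(n¹⁰)),
the ratio f(n)/g(n) → 0 as n → ∞.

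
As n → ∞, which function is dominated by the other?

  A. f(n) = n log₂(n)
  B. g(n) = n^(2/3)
B

f(n) = n log₂(n) is O(n log n), while g(n) = n^(2/3) is O(n^(2/3)).
Since O(n^(2/3)) grows slower than O(n log n), g(n) is dominated.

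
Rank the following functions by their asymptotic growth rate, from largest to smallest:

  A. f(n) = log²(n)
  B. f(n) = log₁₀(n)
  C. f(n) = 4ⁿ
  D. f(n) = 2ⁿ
C > D > A > B

Comparing growth rates:
C = 4ⁿ is O(4ⁿ)
D = 2ⁿ is O(2ⁿ)
A = log²(n) is O(log² n)
B = log₁₀(n) is O(log n)

Therefore, the order from fastest to slowest is: C > D > A > B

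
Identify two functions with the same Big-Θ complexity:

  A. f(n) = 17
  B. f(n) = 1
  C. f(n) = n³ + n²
A and B

Examining each function:
  A. 17 is O(1)
  B. 1 is O(1)
  C. n³ + n² is O(n³)

Functions A and B both have the same complexity class.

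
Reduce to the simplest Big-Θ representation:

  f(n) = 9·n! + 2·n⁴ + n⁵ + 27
Θ(n!)

Order the terms by growth rate: 27 ≺ 2·n⁴ ≺ n⁵ ≺ 9·n!.
The fastest-growing term 9·n! dominates as n → ∞; dropping its constant factor gives Θ(n!).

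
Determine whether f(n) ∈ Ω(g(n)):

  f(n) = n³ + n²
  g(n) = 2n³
True

f(n) = n³ + n² and g(n) = 2n³ are both O(n³).
Big-Ω permits equal growth rates (f ≥ c·g for some c > 0), so f(n) = Ω(g(n)) is true.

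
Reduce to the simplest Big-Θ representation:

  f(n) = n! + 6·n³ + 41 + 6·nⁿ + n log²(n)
Θ(nⁿ)

Order the terms by growth rate: 41 ≺ n log²(n) ≺ 6·n³ ≺ n! ≺ 6·nⁿ.
The fastest-growing term 6·nⁿ dominates as n → ∞; dropping its constant factor gives Θ(nⁿ).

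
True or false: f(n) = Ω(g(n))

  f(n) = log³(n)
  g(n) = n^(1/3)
False

f(n) = log³(n) is O(log³ n), and g(n) = n^(1/3) is O(n^(1/3)).
Since O(log³ n) grows slower than O(n^(1/3)), f(n) = Ω(g(n)) is false.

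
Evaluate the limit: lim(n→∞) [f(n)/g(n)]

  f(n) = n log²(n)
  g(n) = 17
∞

Since n log²(n) (O(n log² n)) grows faster than 17 (O(1)),
the ratio f(n)/g(n) → ∞ as n → ∞.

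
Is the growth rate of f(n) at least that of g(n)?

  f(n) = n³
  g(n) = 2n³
True

f(n) = n³ and g(n) = 2n³ are both O(n³).
Big-Ω permits equal growth rates (f ≥ c·g for some c > 0), so f(n) = Ω(g(n)) is true.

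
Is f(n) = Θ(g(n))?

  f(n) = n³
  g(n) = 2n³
True

f(n) = n³ and g(n) = 2n³ are both O(n³).
Since they have the same asymptotic growth rate, f(n) = Θ(g(n)) is true.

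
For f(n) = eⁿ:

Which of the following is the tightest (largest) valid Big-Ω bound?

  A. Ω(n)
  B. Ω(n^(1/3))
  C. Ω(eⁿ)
C

f(n) = eⁿ is Ω(eⁿ).
All listed options are valid Big-Ω bounds (lower bounds),
but Ω(eⁿ) is the tightest (largest valid bound).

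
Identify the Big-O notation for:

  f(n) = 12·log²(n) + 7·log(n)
O(log² n)

The dominant term in 12·log²(n) + 7·log(n) is 12·log²(n), which is Θ(log² n).
Lower-order terms (7·log(n)) are asymptotically negligible.
Constants are absorbed, so the tightest bound is O(log² n).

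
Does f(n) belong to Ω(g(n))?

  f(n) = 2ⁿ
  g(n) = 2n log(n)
True

f(n) = 2ⁿ is O(2ⁿ), and g(n) = 2n log(n) is O(n log n).
Since O(2ⁿ) grows at least as fast as O(n log n), f(n) = Ω(g(n)) is true.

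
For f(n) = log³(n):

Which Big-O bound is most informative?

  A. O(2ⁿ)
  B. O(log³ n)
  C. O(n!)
B

f(n) = log³(n) is O(log³ n).
All listed options are valid Big-O bounds (upper bounds),
but O(log³ n) is the tightest (smallest valid bound).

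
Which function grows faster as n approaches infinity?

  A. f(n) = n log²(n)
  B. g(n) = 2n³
B

f(n) = n log²(n) is O(n log² n), while g(n) = 2n³ is O(n³).
Since O(n³) grows faster than O(n log² n), g(n) dominates.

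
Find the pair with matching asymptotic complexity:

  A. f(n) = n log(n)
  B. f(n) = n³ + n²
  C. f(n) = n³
B and C

Examining each function:
  A. n log(n) is O(n log n)
  B. n³ + n² is O(n³)
  C. n³ is O(n³)

Functions B and C both have the same complexity class.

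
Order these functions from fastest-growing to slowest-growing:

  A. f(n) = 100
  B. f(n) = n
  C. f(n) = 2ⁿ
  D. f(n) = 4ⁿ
D > C > B > A

Comparing growth rates:
D = 4ⁿ is O(4ⁿ)
C = 2ⁿ is O(2ⁿ)
B = n is O(n)
A = 100 is O(1)

Therefore, the order from fastest to slowest is: D > C > B > A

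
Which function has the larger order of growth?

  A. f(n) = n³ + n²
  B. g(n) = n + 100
A

f(n) = n³ + n² is O(n³), while g(n) = n + 100 is O(n).
Since O(n³) grows faster than O(n), f(n) dominates.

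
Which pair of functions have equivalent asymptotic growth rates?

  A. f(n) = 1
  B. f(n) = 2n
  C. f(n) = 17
A and C

Examining each function:
  A. 1 is O(1)
  B. 2n is O(n)
  C. 17 is O(1)

Functions A and C both have the same complexity class.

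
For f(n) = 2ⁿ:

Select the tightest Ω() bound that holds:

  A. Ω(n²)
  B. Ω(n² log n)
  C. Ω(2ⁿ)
C

f(n) = 2ⁿ is Ω(2ⁿ).
All listed options are valid Big-Ω bounds (lower bounds),
but Ω(2ⁿ) is the tightest (largest valid bound).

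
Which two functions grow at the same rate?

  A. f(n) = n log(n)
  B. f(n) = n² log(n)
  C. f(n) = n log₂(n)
A and C

Examining each function:
  A. n log(n) is O(n log n)
  B. n² log(n) is O(n² log n)
  C. n log₂(n) is O(n log n)

Functions A and C both have the same complexity class.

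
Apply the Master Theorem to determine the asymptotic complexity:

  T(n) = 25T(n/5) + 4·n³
Θ(n³)

Master Theorem: a = 25, b = 5, f(n) = 4·n³.
Compute the critical exponent d = log₅(25) = 2.
Compare f(n) = Θ(n³) against n^d:
  k = 3 > d = 2, so f(n) = Ω(n^(d+ε)) — Case 3.
  Regularity: a·(n/b)^3/n^3 = a/b^3 = 25/125 < 1 ✓.
  The top-level work dominates: T(n) = Θ(f(n)) = Θ(n³).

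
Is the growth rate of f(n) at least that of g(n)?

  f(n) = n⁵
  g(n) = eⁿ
False

f(n) = n⁵ is O(n⁵), and g(n) = eⁿ is O(eⁿ).
Since O(n⁵) grows slower than O(eⁿ), f(n) = Ω(g(n)) is false.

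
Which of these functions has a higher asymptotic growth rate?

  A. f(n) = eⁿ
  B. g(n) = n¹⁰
A

f(n) = eⁿ is O(eⁿ), while g(n) = n¹⁰ is O(n¹⁰).
Since O(eⁿ) grows faster than O(n¹⁰), f(n) dominates.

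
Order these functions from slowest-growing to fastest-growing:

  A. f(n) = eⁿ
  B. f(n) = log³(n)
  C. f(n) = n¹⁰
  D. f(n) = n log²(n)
B < D < C < A

Comparing growth rates:
B = log³(n) is O(log³ n)
D = n log²(n) is O(n log² n)
C = n¹⁰ is O(n¹⁰)
A = eⁿ is O(eⁿ)

Therefore, the order from slowest to fastest is: B < D < C < A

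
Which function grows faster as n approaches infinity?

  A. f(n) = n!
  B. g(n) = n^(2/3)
A

f(n) = n! is O(n!), while g(n) = n^(2/3) is O(n^(2/3)).
Since O(n!) grows faster than O(n^(2/3)), f(n) dominates.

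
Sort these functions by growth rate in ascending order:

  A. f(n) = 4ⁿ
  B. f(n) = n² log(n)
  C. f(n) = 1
C < B < A

Comparing growth rates:
C = 1 is O(1)
B = n² log(n) is O(n² log n)
A = 4ⁿ is O(4ⁿ)

Therefore, the order from slowest to fastest is: C < B < A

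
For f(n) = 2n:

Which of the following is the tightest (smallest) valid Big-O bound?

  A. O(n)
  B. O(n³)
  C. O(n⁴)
A

f(n) = 2n is O(n).
All listed options are valid Big-O bounds (upper bounds),
but O(n) is the tightest (smallest valid bound).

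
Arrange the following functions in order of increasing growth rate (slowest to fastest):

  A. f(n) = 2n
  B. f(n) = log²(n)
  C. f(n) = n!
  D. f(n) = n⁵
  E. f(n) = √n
B < E < A < D < C

Comparing growth rates:
B = log²(n) is O(log² n)
E = √n is O(√n)
A = 2n is O(n)
D = n⁵ is O(n⁵)
C = n! is O(n!)

Therefore, the order from slowest to fastest is: B < E < A < D < C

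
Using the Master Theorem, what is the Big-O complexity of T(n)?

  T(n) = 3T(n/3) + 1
Θ(n)

Master Theorem: a = 3, b = 3, f(n) = 1.
Compute the critical exponent d = log₃(3) = 1.
Compare f(n) = Θ(1) against n^d:
  k = 0 < d = 1, so f(n) = O(n^(d-ε)) — Case 1.
  The recursion cost dominates: T(n) = Θ(n^d) = Θ(n).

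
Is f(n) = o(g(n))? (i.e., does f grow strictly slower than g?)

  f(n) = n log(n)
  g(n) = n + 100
False

f(n) = n log(n) is O(n log n), and g(n) = n + 100 is O(n).
Since O(n log n) grows faster than or equal to O(n), f(n) = o(g(n)) is false.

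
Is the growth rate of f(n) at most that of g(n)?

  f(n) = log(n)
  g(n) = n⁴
True

f(n) = log(n) is O(log n), and g(n) = n⁴ is O(n⁴).
Since O(log n) ⊆ O(n⁴) (f grows no faster than g), f(n) = O(g(n)) is true.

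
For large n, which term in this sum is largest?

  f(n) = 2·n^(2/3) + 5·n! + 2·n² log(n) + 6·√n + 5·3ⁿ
5·n!

Looking at each term:
  - 2·n^(2/3) is O(n^(2/3))
  - 5·n! is O(n!)
  - 2·n² log(n) is O(n² log n)
  - 6·√n is O(√n)
  - 5·3ⁿ is O(3ⁿ)

The term 5·n! (O(n!)) grows fastest and dominates all others.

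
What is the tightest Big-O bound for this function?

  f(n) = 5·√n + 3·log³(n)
O(√n)

The dominant term in 5·√n + 3·log³(n) is 5·√n, which is Θ(√n).
Lower-order terms (3·log³(n)) are asymptotically negligible.
Constants are absorbed, so the tightest bound is O(√n).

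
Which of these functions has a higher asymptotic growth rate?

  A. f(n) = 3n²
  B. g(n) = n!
B

f(n) = 3n² is O(n²), while g(n) = n! is O(n!).
Since O(n!) grows faster than O(n²), g(n) dominates.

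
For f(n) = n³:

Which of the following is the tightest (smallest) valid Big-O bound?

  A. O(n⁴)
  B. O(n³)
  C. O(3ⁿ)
B

f(n) = n³ is O(n³).
All listed options are valid Big-O bounds (upper bounds),
but O(n³) is the tightest (smallest valid bound).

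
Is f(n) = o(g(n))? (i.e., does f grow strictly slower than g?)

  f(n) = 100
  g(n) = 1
False

f(n) = 100 is O(1), and g(n) = 1 is O(1).
Since they have the same growth rate, f(n) = o(g(n)) is false.
(f = o(g) requires f to grow strictly slower, not equal.)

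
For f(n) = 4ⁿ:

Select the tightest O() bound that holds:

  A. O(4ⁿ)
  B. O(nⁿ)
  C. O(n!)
A

f(n) = 4ⁿ is O(4ⁿ).
All listed options are valid Big-O bounds (upper bounds),
but O(4ⁿ) is the tightest (smallest valid bound).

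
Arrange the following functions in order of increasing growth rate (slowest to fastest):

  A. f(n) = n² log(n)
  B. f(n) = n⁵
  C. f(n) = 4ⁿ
A < B < C

Comparing growth rates:
A = n² log(n) is O(n² log n)
B = n⁵ is O(n⁵)
C = 4ⁿ is O(4ⁿ)

Therefore, the order from slowest to fastest is: A < B < C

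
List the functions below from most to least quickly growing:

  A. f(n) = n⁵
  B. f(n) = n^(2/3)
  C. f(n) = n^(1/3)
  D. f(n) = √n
A > B > D > C

Comparing growth rates:
A = n⁵ is O(n⁵)
B = n^(2/3) is O(n^(2/3))
D = √n is O(√n)
C = n^(1/3) is O(n^(1/3))

Therefore, the order from fastest to slowest is: A > B > D > C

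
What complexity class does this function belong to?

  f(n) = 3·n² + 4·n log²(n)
O(n²)

The dominant term in 3·n² + 4·n log²(n) is 3·n², which is Θ(n²).
Lower-order terms (4·n log²(n)) are asymptotically negligible.
Constants are absorbed, so the tightest bound is O(n²).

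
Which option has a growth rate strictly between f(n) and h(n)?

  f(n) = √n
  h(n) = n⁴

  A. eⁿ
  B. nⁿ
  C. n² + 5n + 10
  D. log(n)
C

We need g(n) with √n = o(g(n)) and g(n) = o(n⁴), i.e. O(√n) ≺ g ≺ O(n⁴).
Check each option:
  A. eⁿ — O(eⁿ) does not grow strictly slower than h(n)
  B. nⁿ — O(nⁿ) does not grow strictly slower than h(n)
  C. n² + 5n + 10 — O(n²) is strictly between O(√n) and O(n⁴) ✓
  D. log(n) — O(log n) does not grow strictly faster than f(n)

Only option C (n² + 5n + 10) lies strictly between.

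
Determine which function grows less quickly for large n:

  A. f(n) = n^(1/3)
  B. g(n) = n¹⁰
A

f(n) = n^(1/3) is O(n^(1/3)), while g(n) = n¹⁰ is O(n¹⁰).
Since O(n^(1/3)) grows slower than O(n¹⁰), f(n) is dominated.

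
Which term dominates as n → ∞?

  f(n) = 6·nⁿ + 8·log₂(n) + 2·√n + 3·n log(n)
6·nⁿ

Looking at each term:
  - 6·nⁿ is O(nⁿ)
  - 8·log₂(n) is O(log n)
  - 2·√n is O(√n)
  - 3·n log(n) is O(n log n)

The term 6·nⁿ (O(nⁿ)) grows fastest and dominates all others.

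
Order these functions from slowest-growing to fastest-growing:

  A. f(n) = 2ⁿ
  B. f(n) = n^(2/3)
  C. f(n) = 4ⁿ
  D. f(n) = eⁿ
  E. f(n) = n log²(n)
B < E < A < D < C

Comparing growth rates:
B = n^(2/3) is O(n^(2/3))
E = n log²(n) is O(n log² n)
A = 2ⁿ is O(2ⁿ)
D = eⁿ is O(eⁿ)
C = 4ⁿ is O(4ⁿ)

Therefore, the order from slowest to fastest is: B < E < A < D < C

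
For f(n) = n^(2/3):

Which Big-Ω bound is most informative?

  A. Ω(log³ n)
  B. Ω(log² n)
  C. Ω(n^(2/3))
C

f(n) = n^(2/3) is Ω(n^(2/3)).
All listed options are valid Big-Ω bounds (lower bounds),
but Ω(n^(2/3)) is the tightest (largest valid bound).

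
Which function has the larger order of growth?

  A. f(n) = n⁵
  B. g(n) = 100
A

f(n) = n⁵ is O(n⁵), while g(n) = 100 is O(1).
Since O(n⁵) grows faster than O(1), f(n) dominates.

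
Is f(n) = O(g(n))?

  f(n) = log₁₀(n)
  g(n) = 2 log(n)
True

f(n) = log₁₀(n) and g(n) = 2 log(n) are both O(log n).
Big-O permits equal growth rates (f ≤ c·g for some c), so f(n) = O(g(n)) is true.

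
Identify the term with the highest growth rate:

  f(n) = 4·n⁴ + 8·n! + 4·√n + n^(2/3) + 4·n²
8·n!

Looking at each term:
  - 4·n⁴ is O(n⁴)
  - 8·n! is O(n!)
  - 4·√n is O(√n)
  - n^(2/3) is O(n^(2/3))
  - 4·n² is O(n²)

The term 8·n! (O(n!)) grows fastest and dominates all others.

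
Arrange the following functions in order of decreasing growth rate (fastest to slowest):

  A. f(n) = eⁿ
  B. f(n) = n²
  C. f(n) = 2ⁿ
A > C > B

Comparing growth rates:
A = eⁿ is O(eⁿ)
C = 2ⁿ is O(2ⁿ)
B = n² is O(n²)

Therefore, the order from fastest to slowest is: A > C > B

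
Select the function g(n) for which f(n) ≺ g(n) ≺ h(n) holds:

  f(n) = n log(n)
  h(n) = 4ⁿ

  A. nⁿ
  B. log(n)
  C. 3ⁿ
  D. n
C

We need g(n) with n log(n) = o(g(n)) and g(n) = o(4ⁿ), i.e. O(n log n) ≺ g ≺ O(4ⁿ).
Check each option:
  A. nⁿ — O(nⁿ) does not grow strictly slower than h(n)
  B. log(n) — O(log n) does not grow strictly faster than f(n)
  C. 3ⁿ — O(3ⁿ) is strictly between O(n log n) and O(4ⁿ) ✓
  D. n — O(n) does not grow strictly faster than f(n)

Only option C (3ⁿ) lies strictly between.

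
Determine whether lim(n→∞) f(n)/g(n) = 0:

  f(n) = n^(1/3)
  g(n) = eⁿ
True

f(n) = n^(1/3) is O(n^(1/3)), and g(n) = eⁿ is O(eⁿ).
Since O(n^(1/3)) grows strictly slower than O(eⁿ), f(n) = o(g(n)) is true.
This means lim(n→∞) f(n)/g(n) = 0.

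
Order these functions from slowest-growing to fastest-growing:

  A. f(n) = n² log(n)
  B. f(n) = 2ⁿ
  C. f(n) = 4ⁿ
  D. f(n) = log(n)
D < A < B < C

Comparing growth rates:
D = log(n) is O(log n)
A = n² log(n) is O(n² log n)
B = 2ⁿ is O(2ⁿ)
C = 4ⁿ is O(4ⁿ)

Therefore, the order from slowest to fastest is: D < A < B < C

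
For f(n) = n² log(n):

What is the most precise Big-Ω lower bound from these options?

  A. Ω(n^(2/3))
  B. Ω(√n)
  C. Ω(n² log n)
C

f(n) = n² log(n) is Ω(n² log n).
All listed options are valid Big-Ω bounds (lower bounds),
but Ω(n² log n) is the tightest (largest valid bound).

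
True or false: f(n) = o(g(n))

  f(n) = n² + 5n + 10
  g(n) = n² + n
False

f(n) = n² + 5n + 10 is O(n²), and g(n) = n² + n is O(n²).
Since they have the same growth rate, f(n) = o(g(n)) is false.
(f = o(g) requires f to grow strictly slower, not equal.)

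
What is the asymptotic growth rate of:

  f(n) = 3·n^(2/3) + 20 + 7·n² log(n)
Θ(n² log n)

Order the terms by growth rate: 20 ≺ 3·n^(2/3) ≺ 7·n² log(n).
The fastest-growing term 7·n² log(n) dominates as n → ∞; dropping its constant factor gives Θ(n² log n).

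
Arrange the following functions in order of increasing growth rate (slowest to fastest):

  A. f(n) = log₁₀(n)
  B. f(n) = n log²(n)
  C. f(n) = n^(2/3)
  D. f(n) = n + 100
A < C < D < B

Comparing growth rates:
A = log₁₀(n) is O(log n)
C = n^(2/3) is O(n^(2/3))
D = n + 100 is O(n)
B = n log²(n) is O(n log² n)

Therefore, the order from slowest to fastest is: A < C < D < B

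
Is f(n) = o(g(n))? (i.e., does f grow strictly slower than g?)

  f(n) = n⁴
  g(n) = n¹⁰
True

f(n) = n⁴ is O(n⁴), and g(n) = n¹⁰ is O(n¹⁰).
Since O(n⁴) grows strictly slower than O(n¹⁰), f(n) = o(g(n)) is true.
This means lim(n→∞) f(n)/g(n) = 0.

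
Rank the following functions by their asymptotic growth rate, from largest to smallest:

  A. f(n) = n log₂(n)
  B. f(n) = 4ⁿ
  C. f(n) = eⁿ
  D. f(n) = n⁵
B > C > D > A

Comparing growth rates:
B = 4ⁿ is O(4ⁿ)
C = eⁿ is O(eⁿ)
D = n⁵ is O(n⁵)
A = n log₂(n) is O(n log n)

Therefore, the order from fastest to slowest is: B > C > D > A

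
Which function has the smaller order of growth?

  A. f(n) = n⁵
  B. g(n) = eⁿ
A

f(n) = n⁵ is O(n⁵), while g(n) = eⁿ is O(eⁿ).
Since O(n⁵) grows slower than O(eⁿ), f(n) is dominated.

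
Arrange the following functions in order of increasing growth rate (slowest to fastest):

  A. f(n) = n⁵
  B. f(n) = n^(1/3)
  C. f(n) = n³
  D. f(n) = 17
D < B < C < A

Comparing growth rates:
D = 17 is O(1)
B = n^(1/3) is O(n^(1/3))
C = n³ is O(n³)
A = n⁵ is O(n⁵)

Therefore, the order from slowest to fastest is: D < B < C < A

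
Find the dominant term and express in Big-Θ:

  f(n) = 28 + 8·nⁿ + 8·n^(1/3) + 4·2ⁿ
Θ(nⁿ)

Order the terms by growth rate: 28 ≺ 8·n^(1/3) ≺ 4·2ⁿ ≺ 8·nⁿ.
The fastest-growing term 8·nⁿ dominates as n → ∞; dropping its constant factor gives Θ(nⁿ).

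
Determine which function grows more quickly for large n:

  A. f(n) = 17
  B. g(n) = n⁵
B

f(n) = 17 is O(1), while g(n) = n⁵ is O(n⁵).
Since O(n⁵) grows faster than O(1), g(n) dominates.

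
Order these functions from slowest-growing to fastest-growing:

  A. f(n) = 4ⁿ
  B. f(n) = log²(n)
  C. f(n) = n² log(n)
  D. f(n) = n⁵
B < C < D < A

Comparing growth rates:
B = log²(n) is O(log² n)
C = n² log(n) is O(n² log n)
D = n⁵ is O(n⁵)
A = 4ⁿ is O(4ⁿ)

Therefore, the order from slowest to fastest is: B < C < D < A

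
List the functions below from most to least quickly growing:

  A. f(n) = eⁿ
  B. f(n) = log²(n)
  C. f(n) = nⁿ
C > A > B

Comparing growth rates:
C = nⁿ is O(nⁿ)
A = eⁿ is O(eⁿ)
B = log²(n) is O(log² n)

Therefore, the order from fastest to slowest is: C > A > B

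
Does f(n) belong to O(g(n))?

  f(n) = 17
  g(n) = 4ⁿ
True

f(n) = 17 is O(1), and g(n) = 4ⁿ is O(4ⁿ).
Since O(1) ⊆ O(4ⁿ) (f grows no faster than g), f(n) = O(g(n)) is true.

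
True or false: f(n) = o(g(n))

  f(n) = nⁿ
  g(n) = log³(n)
False

f(n) = nⁿ is O(nⁿ), and g(n) = log³(n) is O(log³ n).
Since O(nⁿ) grows faster than or equal to O(log³ n), f(n) = o(g(n)) is false.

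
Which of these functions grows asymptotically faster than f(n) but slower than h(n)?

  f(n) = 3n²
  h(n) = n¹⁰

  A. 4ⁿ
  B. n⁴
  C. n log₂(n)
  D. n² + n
B

We need g(n) with 3n² = o(g(n)) and g(n) = o(n¹⁰), i.e. O(n²) ≺ g ≺ O(n¹⁰).
Check each option:
  A. 4ⁿ — O(4ⁿ) does not grow strictly slower than h(n)
  B. n⁴ — O(n⁴) is strictly between O(n²) and O(n¹⁰) ✓
  C. n log₂(n) — O(n log n) does not grow strictly faster than f(n)
  D. n² + n — O(n²) does not grow strictly faster than f(n)

Only option B (n⁴) lies strictly between.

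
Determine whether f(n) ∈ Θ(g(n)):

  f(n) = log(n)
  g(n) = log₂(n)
True

f(n) = log(n) and g(n) = log₂(n) are both O(log n).
Since they have the same asymptotic growth rate, f(n) = Θ(g(n)) is true.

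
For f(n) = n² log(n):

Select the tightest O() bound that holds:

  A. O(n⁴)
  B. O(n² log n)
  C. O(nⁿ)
B

f(n) = n² log(n) is O(n² log n).
All listed options are valid Big-O bounds (upper bounds),
but O(n² log n) is the tightest (smallest valid bound).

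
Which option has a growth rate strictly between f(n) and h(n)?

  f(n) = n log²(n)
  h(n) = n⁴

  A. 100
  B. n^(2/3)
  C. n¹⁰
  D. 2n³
D

We need g(n) with n log²(n) = o(g(n)) and g(n) = o(n⁴), i.e. O(n log² n) ≺ g ≺ O(n⁴).
Check each option:
  A. 100 — O(1) does not grow strictly faster than f(n)
  B. n^(2/3) — O(n^(2/3)) does not grow strictly faster than f(n)
  C. n¹⁰ — O(n¹⁰) does not grow strictly slower than h(n)
  D. 2n³ — O(n³) is strictly between O(n log² n) and O(n⁴) ✓

Only option D (2n³) lies strictly between.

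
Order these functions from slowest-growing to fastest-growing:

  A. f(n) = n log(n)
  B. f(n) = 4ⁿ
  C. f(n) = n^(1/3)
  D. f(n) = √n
C < D < A < B

Comparing growth rates:
C = n^(1/3) is O(n^(1/3))
D = √n is O(√n)
A = n log(n) is O(n log n)
B = 4ⁿ is O(4ⁿ)

Therefore, the order from slowest to fastest is: C < D < A < B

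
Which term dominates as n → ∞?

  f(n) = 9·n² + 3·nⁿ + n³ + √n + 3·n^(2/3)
3·nⁿ

Looking at each term:
  - 9·n² is O(n²)
  - 3·nⁿ is O(nⁿ)
  - n³ is O(n³)
  - √n is O(√n)
  - 3·n^(2/3) is O(n^(2/3))

The term 3·nⁿ (O(nⁿ)) grows fastest and dominates all others.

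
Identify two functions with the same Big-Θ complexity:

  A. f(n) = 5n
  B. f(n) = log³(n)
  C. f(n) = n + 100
A and C

Examining each function:
  A. 5n is O(n)
  B. log³(n) is O(log³ n)
  C. n + 100 is O(n)

Functions A and C both have the same complexity class.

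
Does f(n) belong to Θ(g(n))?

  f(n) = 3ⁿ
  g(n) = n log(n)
False

f(n) = 3ⁿ is O(3ⁿ), and g(n) = n log(n) is O(n log n).
Since they have different growth rates, f(n) = Θ(g(n)) is false.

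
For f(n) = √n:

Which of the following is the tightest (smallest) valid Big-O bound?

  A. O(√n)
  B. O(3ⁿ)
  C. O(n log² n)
A

f(n) = √n is O(√n).
All listed options are valid Big-O bounds (upper bounds),
but O(√n) is the tightest (smallest valid bound).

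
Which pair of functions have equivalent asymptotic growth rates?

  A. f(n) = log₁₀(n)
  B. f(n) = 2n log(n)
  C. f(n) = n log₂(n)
B and C

Examining each function:
  A. log₁₀(n) is O(log n)
  B. 2n log(n) is O(n log n)
  C. n log₂(n) is O(n log n)

Functions B and C both have the same complexity class.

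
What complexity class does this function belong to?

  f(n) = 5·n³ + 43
O(n³)

The dominant term in 5·n³ + 43 is 5·n³, which is Θ(n³).
Lower-order terms (43) are asymptotically negligible.
Constants are absorbed, so the tightest bound is O(n³).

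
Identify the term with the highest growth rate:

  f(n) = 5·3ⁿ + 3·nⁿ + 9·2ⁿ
3·nⁿ

Looking at each term:
  - 5·3ⁿ is O(3ⁿ)
  - 3·nⁿ is O(nⁿ)
  - 9·2ⁿ is O(2ⁿ)

The term 3·nⁿ (O(nⁿ)) grows fastest and dominates all others.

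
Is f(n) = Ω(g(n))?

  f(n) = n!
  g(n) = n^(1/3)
True

f(n) = n! is O(n!), and g(n) = n^(1/3) is O(n^(1/3)).
Since O(n!) grows at least as fast as O(n^(1/3)), f(n) = Ω(g(n)) is true.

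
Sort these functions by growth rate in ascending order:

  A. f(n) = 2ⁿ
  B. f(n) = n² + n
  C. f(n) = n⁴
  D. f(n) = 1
D < B < C < A

Comparing growth rates:
D = 1 is O(1)
B = n² + n is O(n²)
C = n⁴ is O(n⁴)
A = 2ⁿ is O(2ⁿ)

Therefore, the order from slowest to fastest is: D < B < C < A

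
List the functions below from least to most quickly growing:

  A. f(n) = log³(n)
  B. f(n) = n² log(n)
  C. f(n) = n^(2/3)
A < C < B

Comparing growth rates:
A = log³(n) is O(log³ n)
C = n^(2/3) is O(n^(2/3))
B = n² log(n) is O(n² log n)

Therefore, the order from slowest to fastest is: A < C < B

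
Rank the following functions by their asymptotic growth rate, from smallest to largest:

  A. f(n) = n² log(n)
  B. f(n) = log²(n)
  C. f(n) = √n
B < C < A

Comparing growth rates:
B = log²(n) is O(log² n)
C = √n is O(√n)
A = n² log(n) is O(n² log n)

Therefore, the order from slowest to fastest is: B < C < A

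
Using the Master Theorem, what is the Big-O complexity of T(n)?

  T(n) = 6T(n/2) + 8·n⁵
Θ(n⁵)

Master Theorem: a = 6, b = 2, f(n) = 8·n⁵.
Compute the critical exponent d = log₂(6) = 2.585.
Compare f(n) = Θ(n⁵) against n^d:
  k = 5 > d = 2.585, so f(n) = Ω(n^(d+ε)) — Case 3.
  Regularity: a·(n/b)^5/n^5 = a/b^5 = 6/32 < 1 ✓.
  The top-level work dominates: T(n) = Θ(f(n)) = Θ(n⁵).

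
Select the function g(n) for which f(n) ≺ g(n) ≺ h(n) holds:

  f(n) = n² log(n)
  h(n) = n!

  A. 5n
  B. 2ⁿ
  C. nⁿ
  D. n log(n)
B

We need g(n) with n² log(n) = o(g(n)) and g(n) = o(n!), i.e. O(n² log n) ≺ g ≺ O(n!).
Check each option:
  A. 5n — O(n) does not grow strictly faster than f(n)
  B. 2ⁿ — O(2ⁿ) is strictly between O(n² log n) and O(n!) ✓
  C. nⁿ — O(nⁿ) does not grow strictly slower than h(n)
  D. n log(n) — O(n log n) does not grow strictly faster than f(n)

Only option B (2ⁿ) lies strictly between.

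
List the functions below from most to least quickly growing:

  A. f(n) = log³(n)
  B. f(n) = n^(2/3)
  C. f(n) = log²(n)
B > A > C

Comparing growth rates:
B = n^(2/3) is O(n^(2/3))
A = log³(n) is O(log³ n)
C = log²(n) is O(log² n)

Therefore, the order from fastest to slowest is: B > A > C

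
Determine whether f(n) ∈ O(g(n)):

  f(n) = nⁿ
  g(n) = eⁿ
False

f(n) = nⁿ is O(nⁿ), and g(n) = eⁿ is O(eⁿ).
Since O(nⁿ) grows faster than O(eⁿ), f(n) = O(g(n)) is false.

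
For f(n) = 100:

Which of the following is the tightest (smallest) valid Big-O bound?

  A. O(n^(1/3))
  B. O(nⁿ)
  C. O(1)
C

f(n) = 100 is O(1).
All listed options are valid Big-O bounds (upper bounds),
but O(1) is the tightest (smallest valid bound).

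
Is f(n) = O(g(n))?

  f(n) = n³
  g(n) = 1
False

f(n) = n³ is O(n³), and g(n) = 1 is O(1).
Since O(n³) grows faster than O(1), f(n) = O(g(n)) is false.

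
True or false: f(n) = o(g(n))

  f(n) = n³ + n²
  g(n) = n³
False

f(n) = n³ + n² is O(n³), and g(n) = n³ is O(n³).
Since they have the same growth rate, f(n) = o(g(n)) is false.
(f = o(g) requires f to grow strictly slower, not equal.)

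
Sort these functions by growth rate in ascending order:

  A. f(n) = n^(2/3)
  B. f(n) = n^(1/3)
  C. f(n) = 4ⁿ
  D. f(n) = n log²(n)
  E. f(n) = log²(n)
E < B < A < D < C

Comparing growth rates:
E = log²(n) is O(log² n)
B = n^(1/3) is O(n^(1/3))
A = n^(2/3) is O(n^(2/3))
D = n log²(n) is O(n log² n)
C = 4ⁿ is O(4ⁿ)

Therefore, the order from slowest to fastest is: E < B < A < D < C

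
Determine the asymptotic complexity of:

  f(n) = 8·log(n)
O(log n)

The dominant term in 8·log(n) is 8·log(n), which is Θ(log n).
Constants are absorbed, so the tightest bound is O(log n).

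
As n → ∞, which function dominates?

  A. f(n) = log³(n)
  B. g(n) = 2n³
B

f(n) = log³(n) is O(log³ n), while g(n) = 2n³ is O(n³).
Since O(n³) grows faster than O(log³ n), g(n) dominates.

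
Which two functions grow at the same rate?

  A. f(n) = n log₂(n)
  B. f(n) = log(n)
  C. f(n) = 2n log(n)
A and C

Examining each function:
  A. n log₂(n) is O(n log n)
  B. log(n) is O(log n)
  C. 2n log(n) is O(n log n)

Functions A and C both have the same complexity class.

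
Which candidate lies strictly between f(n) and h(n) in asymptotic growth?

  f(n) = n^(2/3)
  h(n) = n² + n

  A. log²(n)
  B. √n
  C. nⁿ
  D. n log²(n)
D

We need g(n) with n^(2/3) = o(g(n)) and g(n) = o(n² + n), i.e. O(n^(2/3)) ≺ g ≺ O(n²).
Check each option:
  A. log²(n) — O(log² n) does not grow strictly faster than f(n)
  B. √n — O(√n) does not grow strictly faster than f(n)
  C. nⁿ — O(nⁿ) does not grow strictly slower than h(n)
  D. n log²(n) — O(n log² n) is strictly between O(n^(2/3)) and O(n²) ✓

Only option D (n log²(n)) lies strictly between.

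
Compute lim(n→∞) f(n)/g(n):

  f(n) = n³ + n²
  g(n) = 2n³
1/2

Since n³ + n² and 2n³ have the same growth rate (O(n³)),
the ratio converges to a constant: 1/2.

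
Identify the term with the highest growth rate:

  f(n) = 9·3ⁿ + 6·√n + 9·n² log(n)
9·3ⁿ

Looking at each term:
  - 9·3ⁿ is O(3ⁿ)
  - 6·√n is O(√n)
  - 9·n² log(n) is O(n² log n)

The term 9·3ⁿ (O(3ⁿ)) grows fastest and dominates all others.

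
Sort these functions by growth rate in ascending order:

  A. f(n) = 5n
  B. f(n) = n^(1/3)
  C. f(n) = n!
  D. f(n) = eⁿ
B < A < D < C

Comparing growth rates:
B = n^(1/3) is O(n^(1/3))
A = 5n is O(n)
D = eⁿ is O(eⁿ)
C = n! is O(n!)

Therefore, the order from slowest to fastest is: B < A < D < C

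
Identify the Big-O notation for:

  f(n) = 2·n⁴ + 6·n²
O(n⁴)

The dominant term in 2·n⁴ + 6·n² is 2·n⁴, which is Θ(n⁴).
Lower-order terms (6·n²) are asymptotically negligible.
Constants are absorbed, so the tightest bound is O(n⁴).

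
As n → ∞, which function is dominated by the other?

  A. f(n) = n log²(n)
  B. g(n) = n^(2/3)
B

f(n) = n log²(n) is O(n log² n), while g(n) = n^(2/3) is O(n^(2/3)).
Since O(n^(2/3)) grows slower than O(n log² n), g(n) is dominated.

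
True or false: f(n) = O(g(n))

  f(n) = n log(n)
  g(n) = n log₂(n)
True

f(n) = n log(n) and g(n) = n log₂(n) are both O(n log n).
Big-O permits equal growth rates (f ≤ c·g for some c), so f(n) = O(g(n)) is true.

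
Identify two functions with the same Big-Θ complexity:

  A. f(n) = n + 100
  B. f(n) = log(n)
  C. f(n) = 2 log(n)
B and C

Examining each function:
  A. n + 100 is O(n)
  B. log(n) is O(log n)
  C. 2 log(n) is O(log n)

Functions B and C both have the same complexity class.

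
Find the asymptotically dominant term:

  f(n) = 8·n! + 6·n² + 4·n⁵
8·n!

Looking at each term:
  - 8·n! is O(n!)
  - 6·n² is O(n²)
  - 4·n⁵ is O(n⁵)

The term 8·n! (O(n!)) grows fastest and dominates all others.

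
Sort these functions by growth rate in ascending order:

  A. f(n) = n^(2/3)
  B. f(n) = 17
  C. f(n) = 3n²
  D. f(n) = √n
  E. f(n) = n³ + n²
B < D < A < C < E

Comparing growth rates:
B = 17 is O(1)
D = √n is O(√n)
A = n^(2/3) is O(n^(2/3))
C = 3n² is O(n²)
E = n³ + n² is O(n³)

Therefore, the order from slowest to fastest is: B < D < A < C < E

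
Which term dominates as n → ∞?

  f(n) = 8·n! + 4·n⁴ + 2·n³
8·n!

Looking at each term:
  - 8·n! is O(n!)
  - 4·n⁴ is O(n⁴)
  - 2·n³ is O(n³)

The term 8·n! (O(n!)) grows fastest and dominates all others.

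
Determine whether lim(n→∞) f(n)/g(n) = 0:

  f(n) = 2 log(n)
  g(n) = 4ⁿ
True

f(n) = 2 log(n) is O(log n), and g(n) = 4ⁿ is O(4ⁿ).
Since O(log n) grows strictly slower than O(4ⁿ), f(n) = o(g(n)) is true.
This means lim(n→∞) f(n)/g(n) = 0.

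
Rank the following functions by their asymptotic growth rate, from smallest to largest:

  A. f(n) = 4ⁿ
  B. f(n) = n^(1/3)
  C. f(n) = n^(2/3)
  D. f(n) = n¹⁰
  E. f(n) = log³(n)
E < B < C < D < A

Comparing growth rates:
E = log³(n) is O(log³ n)
B = n^(1/3) is O(n^(1/3))
C = n^(2/3) is O(n^(2/3))
D = n¹⁰ is O(n¹⁰)
A = 4ⁿ is O(4ⁿ)

Therefore, the order from slowest to fastest is: E < B < C < D < A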